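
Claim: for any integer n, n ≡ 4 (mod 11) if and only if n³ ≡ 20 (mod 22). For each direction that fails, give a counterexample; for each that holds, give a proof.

Forward direction. This fails: take n = 15. Then 15 ≡ 4 (mod 11), but 15³ = 3375 ≡ 9 (mod 22), not 20.

Converse. The residues r modulo 22 with r³ ≡ 20 (mod 22) are exactly {4}, and each is ≡ 4 (mod 11).

Only the converse holds.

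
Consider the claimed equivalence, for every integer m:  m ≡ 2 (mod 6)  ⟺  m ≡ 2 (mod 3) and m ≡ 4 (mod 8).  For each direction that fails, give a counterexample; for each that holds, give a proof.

(→) This fails: m = 8 gives 8 ≡ 2 (mod 6) but 8 ≡ 0 (mod 8), so the conjunction on the right does not hold.

(←) Conversely, if m ≡ 2 (mod 3) and m ≡ 4 (mod 8), then by the Chinese remainder theorem m ≡ 20 (mod 24). Since 20 ≡ 2 (mod 6) and 6 ∣ 24, we get m ≡ 2 (mod 6).

(⇒) fails; (⇐) holds.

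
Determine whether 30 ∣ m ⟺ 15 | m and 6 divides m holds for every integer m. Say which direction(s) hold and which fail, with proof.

[⇐] Suppose 15 ∣ m and 6 ∣ m. Any common multiple of 15 and 6 is a multiple of their lcm; here lcm(15, 6) = 15·6/gcd(15, 6) = 90/3 = 30, so 30 ∣ m.

[⇒] If 30 ∣ m, write m = 30q. Since 30 = 2·15, m = 15·(2q), so 15 ∣ m; and since 30 = 5·6, m = 6·(5q), so 6 ∣ m.

Both directions hold.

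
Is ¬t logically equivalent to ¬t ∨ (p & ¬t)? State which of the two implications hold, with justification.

Forward direction. Assume the antecedent. If p is true, the antecedent forces (p = T, t = F), and ¬t ∨ (p & ¬t) holds there. If p is false, the antecedent forces (p = F, t = F), and ¬t ∨ (p & ¬t) holds there. Either way ¬t ∨ (p & ¬t) holds.

Converse. Assume the antecedent. If p is true, the antecedent forces (p = T, t = F), and ¬t holds there. If p is false, the antecedent forces (p = F, t = F), and ¬t holds there. Either way ¬t holds.

The biconditional holds.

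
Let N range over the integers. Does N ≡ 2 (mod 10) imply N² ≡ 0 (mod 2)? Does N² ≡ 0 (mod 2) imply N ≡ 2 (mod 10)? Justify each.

(⟸) This fails: take N = 0. Then 0² = 0 ≡ 0 (mod 2), yet 0 ≡ 0 (mod 10), not 2.

(⟹) Suppose N ≡ 2 (mod 10). Then N² ≡ 2² = 4 (mod 10), and since 2 ∣ 10, also N² ≡ 0 (mod 2).

The forward direction holds; the converse fails.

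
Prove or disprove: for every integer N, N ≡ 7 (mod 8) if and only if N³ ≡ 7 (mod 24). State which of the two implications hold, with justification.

Only the converse holds.

(⇒) This fails: take N = 15. Then 15 ≡ 7 (mod 8), but 15³ = 3375 ≡ 15 (mod 24), not 7.

(⇐) Conversely, the residues r modulo 24 with r³ ≡ 7 (mod 24) are exactly {7}, and each is ≡ 7 (mod 8).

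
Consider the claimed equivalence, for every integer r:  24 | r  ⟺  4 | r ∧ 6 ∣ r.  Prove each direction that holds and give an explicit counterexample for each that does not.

Only the forward implication holds.

(⇐) This fails: take r = 12. Both 4 ∣ 12 and 6 ∣ 12, yet 12 is not a multiple of 24 (since 12 = 0·24 + 12), so 24 ∤ 12.

(⇒) If 24 ∣ r, write r = 24q. Since 24 = 6·4, r = 4·(6q), so 4 ∣ r; and since 24 = 4·6, r = 6·(4q), so 6 ∣ r.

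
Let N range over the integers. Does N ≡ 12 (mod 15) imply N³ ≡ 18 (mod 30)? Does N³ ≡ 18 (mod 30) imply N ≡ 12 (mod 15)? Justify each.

(←) The residues r modulo 30 with r³ ≡ 18 (mod 30) are exactly {12}, and each is ≡ 12 (mod 15).

(→) This fails: take N = 27. Then 27 ≡ 12 (mod 15), but 27³ = 19683 ≡ 3 (mod 30), not 18.

Not equivalent: only (⇐) holds.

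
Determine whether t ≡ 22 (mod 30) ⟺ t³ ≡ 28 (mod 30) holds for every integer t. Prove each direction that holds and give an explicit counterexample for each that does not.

Both directions hold; the statement is true.

Forward direction. Suppose t ≡ 22 (mod 30). Write t = 30j + 22. Then (30j + 22)³ = 27000j³ + 59400j² + 43560j + 10648 = 30(900j³ + 1980j² + 1452j + 354) + 28, so t³ ≡ 28 (mod 30).

Converse. Suppose t³ ≡ 28 (mod 30). The only residue r in {0, …, 29} with r³ ≡ 28 (mod 30) is r = 22, so t ≡ 22 (mod 30).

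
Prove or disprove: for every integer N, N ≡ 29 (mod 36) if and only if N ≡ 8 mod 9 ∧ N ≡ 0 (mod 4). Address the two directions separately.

Neither direction holds.

(⇒) This fails: N = 29 gives 29 ≡ 29 (mod 36) but 29 ≡ 2 (mod 9), so the conjunction on the right does not hold.

(⇐) This fails: N = 8 satisfies both congruences on the right (8 ≡ 8 mod 9 and 8 ≡ 0 mod 4) yet 8 ≡ 8 (mod 36), not 29.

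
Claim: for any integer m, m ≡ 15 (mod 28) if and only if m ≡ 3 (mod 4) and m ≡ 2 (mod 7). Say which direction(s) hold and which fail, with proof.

(⟹) This fails: m = 15 gives 15 ≡ 15 (mod 28) but 15 ≡ 1 (mod 7), so the conjunction on the right does not hold.

(⟸) This fails: m = 23 satisfies both congruences on the right (23 ≡ 3 mod 4 and 23 ≡ 2 mod 7) yet 23 ≡ 23 (mod 28), not 15.

(⇒) fails and (⇐) fails.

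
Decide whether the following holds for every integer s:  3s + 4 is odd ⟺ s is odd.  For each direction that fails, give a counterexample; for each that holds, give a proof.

Both directions hold; the statement is true.

Forward direction. Suppose 3s + 4 is odd. Since 3 is odd, 3s and s have the same parity, so 3s + 4 ≡ s + 4 (mod 2). As 4 is even, 3s + 4 is odd exactly when s is odd. Thus s is odd.

Converse. Suppose s is odd; write s = 2j + 1. Then 3s + 4 = 3·(2j + 1) + 4 = 2·3j + 7, which is odd.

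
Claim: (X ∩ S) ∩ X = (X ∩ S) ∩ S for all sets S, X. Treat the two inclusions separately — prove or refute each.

(⟸) Let x ∈ (X ∩ S) ∩ S. Then x ∈ S ∩ X, from which x ∈ (X ∩ S) ∩ X.

(⟹) Let x ∈ (X ∩ S) ∩ X. Then x ∈ S ∩ X, from which x ∈ (X ∩ S) ∩ S.

Both inclusions hold; the sets are equal.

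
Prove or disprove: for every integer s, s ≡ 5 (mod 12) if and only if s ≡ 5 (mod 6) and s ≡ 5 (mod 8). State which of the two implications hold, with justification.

Forward direction. This fails: s = 17 gives 17 ≡ 5 (mod 12) but 17 ≡ 1 (mod 8), so the conjunction on the right does not hold.

Converse. If s ≡ 5 (mod 6) and s ≡ 5 (mod 8), then by the Chinese remainder theorem s ≡ 5 (mod 24). Since 5 ≡ 5 (mod 12) and 12 ∣ 24, we get s ≡ 5 (mod 12).

Only the converse holds.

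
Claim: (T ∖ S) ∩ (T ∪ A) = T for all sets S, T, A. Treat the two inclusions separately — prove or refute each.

Only the forward inclusion holds.

(⟸) This inclusion fails. Take S = {1}, T = {1}, A = ∅; then 1 ∈ T but 1 ∉ (T ∖ S) ∩ (T ∪ A).

(⟹) Let x ∈ (T ∖ S) ∩ (T ∪ A). Then either x ∈ T and x ∉ S, A; or x ∈ T ∩ A and x ∉ S. In each case x ∈ T, so (T ∖ S) ∩ (T ∪ A) ⊆ T.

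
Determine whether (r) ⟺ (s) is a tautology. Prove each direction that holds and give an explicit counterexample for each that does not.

Neither implication holds.

[⇒] This fails. Under s = F, r = T, the left side is true but the right side is false.

[⇐] This fails. Under s = T, r = F, the left side is false but the right side is true.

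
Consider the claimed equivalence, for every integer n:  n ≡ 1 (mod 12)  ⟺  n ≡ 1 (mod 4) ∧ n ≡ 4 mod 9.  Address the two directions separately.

Not equivalent: only (⇐) holds.

(⟹) This fails: n = 1 gives 1 ≡ 1 (mod 12) but 1 ≡ 1 (mod 9), so the conjunction on the right does not hold.

(⟸) Conversely, if n ≡ 1 (mod 4) and n ≡ 4 (mod 9), then by the Chinese remainder theorem n ≡ 13 (mod 36). Since 13 ≡ 1 (mod 12) and 12 ∣ 36, we get n ≡ 1 (mod 12).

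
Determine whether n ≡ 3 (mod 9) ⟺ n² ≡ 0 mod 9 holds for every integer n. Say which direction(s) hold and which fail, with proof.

Only the forward direction holds.

Forward direction. Suppose n ≡ 3 (mod 9). Write n = 9j + 3. Then (9j + 3)² = 81j² + 54j + 9 = 9(9j² + 6j + 1) + 0, so n² ≡ 0 (mod 9).

Converse. This fails: take n = 0. Then 0² = 0 ≡ 0 (mod 9), yet 0 ≡ 0 (mod 9), not 3.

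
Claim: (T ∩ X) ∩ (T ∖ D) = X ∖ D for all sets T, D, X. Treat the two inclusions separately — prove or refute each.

The sets are not equal: only the forward inclusion holds.

Forward inclusion. Let x ∈ (T ∩ X) ∩ (T ∖ D). Then x ∈ T ∩ X and x ∉ D, from which x ∈ X ∖ D.

Reverse inclusion. This inclusion fails. Take T = ∅, D = ∅, X = {1}; then 1 ∈ X ∖ D but 1 ∉ (T ∩ X) ∩ (T ∖ D).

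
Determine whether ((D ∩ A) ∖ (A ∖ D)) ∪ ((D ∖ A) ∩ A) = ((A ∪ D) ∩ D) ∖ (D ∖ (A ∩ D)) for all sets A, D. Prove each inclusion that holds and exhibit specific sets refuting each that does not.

Both inclusions hold.

(⊆) Let x ∈ ((D ∩ A) ∖ (A ∖ D)) ∪ ((D ∖ A) ∩ A). Then x ∈ A ∩ D, from which x ∈ ((A ∪ D) ∩ D) ∖ (D ∖ (A ∩ D)).

(⊇) Let x ∈ ((A ∪ D) ∩ D) ∖ (D ∖ (A ∩ D)). Then x ∈ A ∩ D, from which x ∈ ((D ∩ A) ∖ (A ∖ D)) ∪ ((D ∖ A) ∩ A).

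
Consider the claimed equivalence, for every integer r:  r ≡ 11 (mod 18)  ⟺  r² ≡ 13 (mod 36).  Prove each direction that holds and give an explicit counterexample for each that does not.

Not equivalent: only (⇒) holds.

Converse. This fails: take r = 7. Then 7² = 49 ≡ 13 (mod 36), yet 7 ≡ 7 (mod 18), not 11.

Forward direction. Suppose r ≡ 11 (mod 18). Working modulo 36, r ∈ {11, 29}; for each such r, r² ≡ 13 (mod 36).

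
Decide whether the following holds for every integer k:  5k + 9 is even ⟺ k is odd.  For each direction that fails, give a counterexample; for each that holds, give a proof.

Equivalent; both directions hold.

[⇒] Suppose 5k + 9 is even. Since 5 is odd, 5k and k have the same parity, so 5k + 9 ≡ k + 9 (mod 2). As 9 is odd, 5k + 9 is even exactly when k is odd. Thus k is odd.

[⇐] Conversely, suppose k is odd; write k = 2j + 1. Then 5k + 9 = 5·(2j + 1) + 9 = 2·5j + 14, which is even.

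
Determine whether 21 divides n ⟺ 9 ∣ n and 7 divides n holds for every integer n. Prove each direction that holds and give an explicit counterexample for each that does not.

(⇒) This fails: take n = 21. Certainly 21 ∣ 21, but 9 ∤ 21.

(⇐) Suppose 9 ∣ n and 7 ∣ n. Any common multiple of 9 and 7 is a multiple of their lcm; here gcd(9, 7) = 1, so lcm(9, 7) = 9·7 = 63, so 63 ∣ n. Since 21 ∣ 63, it follows that 21 ∣ n.

The forward direction fails; the converse holds.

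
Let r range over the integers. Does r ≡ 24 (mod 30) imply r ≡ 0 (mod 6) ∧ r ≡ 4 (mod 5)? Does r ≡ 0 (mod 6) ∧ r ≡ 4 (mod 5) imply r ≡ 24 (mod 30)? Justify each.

Converse. If r ≡ 0 (mod 6) and r ≡ 4 (mod 5), then by the Chinese remainder theorem r ≡ 24 (mod 30). This is exactly r ≡ 24 (mod 30).

Forward direction. Suppose r ≡ 24 (mod 30); write r = 30j + 24. Since 6 ∣ 30, reducing mod 6 gives r ≡ 24 ≡ 0 (mod 6); since 5 ∣ 30, reducing mod 5 gives r ≡ 24 ≡ 4 (mod 5).

Both directions hold; the statement is true.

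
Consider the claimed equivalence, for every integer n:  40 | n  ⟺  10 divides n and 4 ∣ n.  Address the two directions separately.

Only the forward implication holds.

(→) If 40 ∣ n, write n = 40q. Since 40 = 4·10, n = 10·(4q), so 10 ∣ n; and since 40 = 10·4, n = 4·(10q), so 4 ∣ n.

(←) This fails: take n = 20. Both 10 ∣ 20 and 4 ∣ 20, yet 20 is not a multiple of 40 (since 20 = 0·40 + 20), so 40 ∤ 20.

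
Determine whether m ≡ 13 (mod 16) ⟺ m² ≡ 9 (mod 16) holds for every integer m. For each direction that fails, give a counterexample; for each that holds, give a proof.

Only the forward implication holds.

(⇒) Suppose m ≡ 13 (mod 16). Write m = 16j + 13. Then (16j + 13)² = 256j² + 416j + 169 = 16(16j² + 26j + 10) + 9, so m² ≡ 9 (mod 16).

(⇐) This fails: take m = 3. Then 3² = 9 ≡ 9 (mod 16), yet 3 ≡ 3 (mod 16), not 13.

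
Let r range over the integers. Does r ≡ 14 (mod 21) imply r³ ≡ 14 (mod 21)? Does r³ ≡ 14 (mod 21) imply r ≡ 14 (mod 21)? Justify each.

The biconditional holds.

(→) Suppose r ≡ 14 (mod 21). Write r = 21j + 14. Then (21j + 14)³ = 9261j³ + 18522j² + 12348j + 2744 = 21(441j³ + 882j² + 588j + 130) + 14, so r³ ≡ 14 (mod 21).

(←) Conversely, suppose r³ ≡ 14 (mod 21). The only residue r in {0, …, 20} with r³ ≡ 14 (mod 21) is r = 14, so r ≡ 14 (mod 21).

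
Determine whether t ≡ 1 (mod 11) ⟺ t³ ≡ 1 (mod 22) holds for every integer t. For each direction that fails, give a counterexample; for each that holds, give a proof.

The forward direction fails; the converse holds.

(⇒) This fails: take t = 12. Then 12 ≡ 1 (mod 11), but 12³ = 1728 ≡ 12 (mod 22), not 1.

(⇐) Conversely, the residues r modulo 22 with r³ ≡ 1 (mod 22) are exactly {1}, and each is ≡ 1 (mod 11).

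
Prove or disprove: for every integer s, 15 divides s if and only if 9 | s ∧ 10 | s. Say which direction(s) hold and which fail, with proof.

(→) This fails: take s = 15. Certainly 15 ∣ 15, but 9 ∤ 15.

(←) Suppose 9 ∣ s and 10 ∣ s. Any common multiple of 9 and 10 is a multiple of their lcm; here gcd(9, 10) = 1, so lcm(9, 10) = 9·10 = 90, so 90 ∣ s. Since 15 ∣ 90, it follows that 15 ∣ s.

(⇒) fails; (⇐) holds.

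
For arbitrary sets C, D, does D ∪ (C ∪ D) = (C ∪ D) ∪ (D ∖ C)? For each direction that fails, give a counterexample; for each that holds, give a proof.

Forward inclusion. Let x ∈ D ∪ (C ∪ D). Then either x ∈ C and x ∉ D; or x ∈ D and x ∉ C; or x ∈ C ∩ D. In each case x ∈ (C ∪ D) ∪ (D ∖ C), so D ∪ (C ∪ D) ⊆ (C ∪ D) ∪ (D ∖ C).

Reverse inclusion. Let x ∈ (C ∪ D) ∪ (D ∖ C). Then either x ∈ C and x ∉ D; or x ∈ D and x ∉ C; or x ∈ C ∩ D. In each case x ∈ D ∪ (C ∪ D), so (C ∪ D) ∪ (D ∖ C) ⊆ D ∪ (C ∪ D).

Both inclusions hold; the sets are equal.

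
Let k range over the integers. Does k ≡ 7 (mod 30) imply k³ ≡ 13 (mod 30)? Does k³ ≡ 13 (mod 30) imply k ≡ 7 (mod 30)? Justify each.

Both directions hold.

[⇒] Suppose k ≡ 7 (mod 30). Write k = 30j + 7. Then (30j + 7)³ = 27000j³ + 18900j² + 4410j + 343 = 30(900j³ + 630j² + 147j + 11) + 13, so k³ ≡ 13 (mod 30).

[⇐] Conversely, suppose k³ ≡ 13 (mod 30). The only residue r in {0, …, 29} with r³ ≡ 13 (mod 30) is r = 7, so k ≡ 7 (mod 30).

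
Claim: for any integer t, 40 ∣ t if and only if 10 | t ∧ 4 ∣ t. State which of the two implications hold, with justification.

(→) If 40 ∣ t, write t = 40q. Since 40 = 4·10, t = 10·(4q), so 10 ∣ t; and since 40 = 10·4, t = 4·(10q), so 4 ∣ t.

(←) This fails: take t = 20. Both 10 ∣ 20 and 4 ∣ 20, yet 20 is not a multiple of 40 (since 20 = 0·40 + 20), so 40 ∤ 20.

Not equivalent: only (⇒) holds.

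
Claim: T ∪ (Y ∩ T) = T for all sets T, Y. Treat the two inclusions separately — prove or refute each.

(⟹) Let x ∈ T ∪ (Y ∩ T). Then either x ∈ T and x ∉ Y; or x ∈ T ∩ Y. In each case x ∈ T, so T ∪ (Y ∩ T) ⊆ T.

(⟸) Let x ∈ T. Then either x ∈ T and x ∉ Y; or x ∈ T ∩ Y. In each case x ∈ T ∪ (Y ∩ T), so T ⊆ T ∪ (Y ∩ T).

The two sets are equal.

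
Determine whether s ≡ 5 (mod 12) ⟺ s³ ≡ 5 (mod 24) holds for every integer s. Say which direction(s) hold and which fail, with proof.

(⇒) This fails: take s = 17. Then 17 ≡ 5 (mod 12), but 17³ = 4913 ≡ 17 (mod 24), not 5.

(⇐) Conversely, the residues r modulo 24 with r³ ≡ 5 (mod 24) are exactly {5}, and each is ≡ 5 (mod 12).

Only the reverse direction holds.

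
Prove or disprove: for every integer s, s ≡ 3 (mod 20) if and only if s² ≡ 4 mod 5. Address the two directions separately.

Not equivalent: only (⇒) holds.

[⇒] Suppose s ≡ 3 (mod 20). Then s² ≡ 3² = 9 (mod 20), and since 5 ∣ 20, also s² ≡ 4 (mod 5).

[⇐] This fails: take s = 2. Then 2² = 4 ≡ 4 (mod 5), yet 2 ≡ 2 (mod 20), not 3.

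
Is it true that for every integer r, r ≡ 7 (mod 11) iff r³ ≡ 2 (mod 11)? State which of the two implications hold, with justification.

[⇐] Suppose r³ ≡ 2 (mod 11). The only residue r in {0, …, 10} with r³ ≡ 2 (mod 11) is r = 7, so r ≡ 7 (mod 11).

[⇒] Suppose r ≡ 7 (mod 11). Write r = 11j + 7. Then (11j + 7)³ = 1331j³ + 2541j² + 1617j + 343 = 11(121j³ + 231j² + 147j + 31) + 2, so r³ ≡ 2 (mod 11).

The biconditional holds.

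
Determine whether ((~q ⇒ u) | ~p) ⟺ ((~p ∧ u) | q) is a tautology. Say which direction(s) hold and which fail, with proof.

Not equivalent: only (⇐) holds.

(⇐) Assume the antecedent. If q is true, (~q ⇒ u) | ~p reduces to true regardless of the other variables. If q is false, the antecedent forces (q = F, u = T, p = F), and (~q ⇒ u) | ~p holds there. Either way (~q ⇒ u) | ~p holds.

(⇒) This fails. Under q = F, u = F, p = F, the left side is true but the right side is false.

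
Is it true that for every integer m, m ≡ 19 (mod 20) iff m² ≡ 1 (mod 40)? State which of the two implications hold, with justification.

Only the forward implication holds.

(→) Suppose m ≡ 19 (mod 20). Working modulo 40, m ∈ {19, 39}; for each such r, r² ≡ 1 (mod 40).

(←) This fails: take m = 1. Then 1² = 1 ≡ 1 (mod 40), yet 1 ≡ 1 (mod 20), not 19.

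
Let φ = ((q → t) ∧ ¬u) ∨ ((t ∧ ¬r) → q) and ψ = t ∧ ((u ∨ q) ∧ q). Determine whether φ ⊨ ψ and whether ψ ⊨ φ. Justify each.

(←) Assume the antecedent. If q is true, the consequent reduces to true regardless of the other variables. If q is false, the antecedent cannot hold. Either way the consequent holds.

(→) This fails. Under q = F, t = F, r = F, u = F, the left side is true but the right side is false.

Only the reverse direction holds.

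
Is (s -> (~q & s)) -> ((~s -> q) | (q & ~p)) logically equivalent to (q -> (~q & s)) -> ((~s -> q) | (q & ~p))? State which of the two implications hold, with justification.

(→) Assume the antecedent. If q is true, the consequent reduces to true regardless of the other variables. If q is false, the antecedent forces (p = F, q = F, s = T) or (p = T, q = F, s = T), and the consequent holds there. Either way the consequent holds.

(←) Assume the antecedent. If q is true, the consequent reduces to true regardless of the other variables. If q is false, the antecedent forces (p = F, q = F, s = T) or (p = T, q = F, s = T), and the consequent holds there. Either way the consequent holds.

Equivalent; both directions hold.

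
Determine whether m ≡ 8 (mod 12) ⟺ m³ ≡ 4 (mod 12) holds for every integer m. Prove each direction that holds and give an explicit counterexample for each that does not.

Neither implication holds.

(⟹) This fails: take m = 8. Then 8 ≡ 8 (mod 12), but 8³ = 512 ≡ 8 (mod 12), not 4.

(⟸) This fails: take m = 4. Then 4³ = 64 ≡ 4 (mod 12), yet 4 ≡ 4 (mod 12), not 8.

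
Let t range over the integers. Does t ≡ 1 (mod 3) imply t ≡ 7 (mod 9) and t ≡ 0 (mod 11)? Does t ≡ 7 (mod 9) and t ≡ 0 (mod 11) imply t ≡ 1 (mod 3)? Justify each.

(⟹) This fails: t = 1 gives 1 ≡ 1 (mod 3) but 1 ≡ 1 (mod 9), so the conjunction on the right does not hold.

(⟸) Conversely, if t ≡ 7 (mod 9) and t ≡ 0 (mod 11), then by the Chinese remainder theorem t ≡ 88 (mod 99). Since 88 ≡ 1 (mod 3) and 3 ∣ 99, we get t ≡ 1 (mod 3).

The forward direction fails; the converse holds.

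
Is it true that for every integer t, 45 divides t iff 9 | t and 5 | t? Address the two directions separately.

(⟹) If 45 ∣ t, write t = 45q. Since 45 = 5·9, t = 9·(5q), so 9 ∣ t; and since 45 = 9·5, t = 5·(9q), so 5 ∣ t.

(⟸) Suppose 9 ∣ t and 5 ∣ t. Any common multiple of 9 and 5 is a multiple of their lcm; here gcd(9, 5) = 1, so lcm(9, 5) = 9·5 = 45, so 45 ∣ t.

The biconditional holds.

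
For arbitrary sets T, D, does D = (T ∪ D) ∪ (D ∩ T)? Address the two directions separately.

Only the forward inclusion holds.

(⟹) Let x ∈ D. Then either x ∈ D and x ∉ T; or x ∈ T ∩ D. In each case x ∈ (T ∪ D) ∪ (D ∩ T), so D ⊆ (T ∪ D) ∪ (D ∩ T).

(⟸) This inclusion fails. Take T = {1}, D = ∅; then 1 ∈ (T ∪ D) ∪ (D ∩ T) but 1 ∉ D.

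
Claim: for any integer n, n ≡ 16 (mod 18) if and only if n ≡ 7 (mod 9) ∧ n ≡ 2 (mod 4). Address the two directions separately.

The forward direction fails; the converse holds.

Forward direction. This fails: n = 16 gives 16 ≡ 16 (mod 18) but 16 ≡ 0 (mod 4), so the conjunction on the right does not hold.

Converse. If n ≡ 7 (mod 9) and n ≡ 2 (mod 4), then by the Chinese remainder theorem n ≡ 34 (mod 36). Since 34 ≡ 16 (mod 18) and 18 ∣ 36, we get n ≡ 16 (mod 18).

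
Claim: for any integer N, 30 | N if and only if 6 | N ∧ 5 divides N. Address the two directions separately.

Both directions hold.

(→) If 30 ∣ N, write N = 30q. Since 30 = 5·6, N = 6·(5q), so 6 ∣ N; and since 30 = 6·5, N = 5·(6q), so 5 ∣ N.

(←) Suppose 6 ∣ N and 5 ∣ N. Any common multiple of 6 and 5 is a multiple of their lcm; here gcd(6, 5) = 1, so lcm(6, 5) = 6·5 = 30, so 30 ∣ N.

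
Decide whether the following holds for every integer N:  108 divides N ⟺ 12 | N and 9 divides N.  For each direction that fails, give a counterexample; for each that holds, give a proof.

(→) If 108 ∣ N, write N = 108q. Since 108 = 9·12, N = 12·(9q), so 12 ∣ N; and since 108 = 12·9, N = 9·(12q), so 9 ∣ N.

(←) This fails: take N = 36. Both 12 ∣ 36 and 9 ∣ 36, yet 36 is not a multiple of 108 (since 36 = 0·108 + 36), so 108 ∤ 36.

Not equivalent: only (⇒) holds.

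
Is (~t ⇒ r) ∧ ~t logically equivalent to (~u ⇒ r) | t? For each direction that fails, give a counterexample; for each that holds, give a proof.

Only the forward direction holds.

(→) Assume the antecedent. If u is true, (~u ⇒ r) | t reduces to true regardless of the other variables. If u is false, the antecedent forces (u = F, t = F, r = T), and (~u ⇒ r) | t holds there. Either way (~u ⇒ r) | t holds.

(←) This fails. Under u = T, t = F, r = F, the left side is false but the right side is true.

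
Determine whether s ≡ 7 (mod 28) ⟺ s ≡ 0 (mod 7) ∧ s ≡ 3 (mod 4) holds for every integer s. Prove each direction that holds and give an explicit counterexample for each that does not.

Both directions hold.

(→) Suppose s ≡ 7 (mod 28); write s = 28j + 7. Since 7 ∣ 28, reducing mod 7 gives s ≡ 7 ≡ 0 (mod 7); since 4 ∣ 28, reducing mod 4 gives s ≡ 7 ≡ 3 (mod 4).

(←) Conversely, if s ≡ 0 (mod 7) and s ≡ 3 (mod 4), then by the Chinese remainder theorem s ≡ 7 (mod 28). This is exactly s ≡ 7 (mod 28).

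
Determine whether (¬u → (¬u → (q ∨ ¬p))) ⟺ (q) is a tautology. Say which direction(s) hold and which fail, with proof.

(⇒) fails; (⇐) holds.

Converse. Assume the antecedent. If q is true, ¬u → (¬u → (q ∨ ¬p)) reduces to true regardless of the other variables. If q is false, the antecedent cannot hold. Either way ¬u → (¬u → (q ∨ ¬p)) holds.

Forward direction. This fails. Under q = F, p = F, u = F, the left side is true but the right side is false.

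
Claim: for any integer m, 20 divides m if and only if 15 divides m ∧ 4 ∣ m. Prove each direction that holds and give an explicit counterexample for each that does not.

Forward direction. This fails: take m = 20. Certainly 20 ∣ 20, but 15 ∤ 20.

Converse. Suppose 15 ∣ m and 4 ∣ m. Any common multiple of 15 and 4 is a multiple of their lcm; here gcd(15, 4) = 1, so lcm(15, 4) = 15·4 = 60, so 60 ∣ m. Since 20 ∣ 60, it follows that 20 ∣ m.

Only the reverse direction holds.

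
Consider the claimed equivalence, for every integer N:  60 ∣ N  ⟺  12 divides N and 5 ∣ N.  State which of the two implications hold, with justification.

Both directions hold; the statement is true.

(⇒) If 60 ∣ N, write N = 60q. Since 60 = 5·12, N = 12·(5q), so 12 ∣ N; and since 60 = 12·5, N = 5·(12q), so 5 ∣ N.

(⇐) Suppose 12 ∣ N and 5 ∣ N. Any common multiple of 12 and 5 is a multiple of their lcm; here gcd(12, 5) = 1, so lcm(12, 5) = 12·5 = 60, so 60 ∣ N.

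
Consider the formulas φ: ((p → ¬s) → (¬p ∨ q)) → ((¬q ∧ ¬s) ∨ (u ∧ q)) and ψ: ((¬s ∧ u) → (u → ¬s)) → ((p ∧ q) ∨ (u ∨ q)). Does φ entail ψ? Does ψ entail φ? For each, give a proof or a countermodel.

(⇒) fails and (⇐) fails.

(⟹) This fails. Under q = F, s = F, p = F, u = F, the left side is true but the right side is false.

(⟸) This fails. Under q = T, s = F, p = F, u = F, the left side is false but the right side is true.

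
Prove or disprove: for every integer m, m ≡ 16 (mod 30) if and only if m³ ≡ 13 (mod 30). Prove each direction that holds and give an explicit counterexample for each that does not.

(⟹) This fails: take m = 16. Then 16 ≡ 16 (mod 30), but 16³ = 4096 ≡ 16 (mod 30), not 13.

(⟸) This fails: take m = 7. Then 7³ = 343 ≡ 13 (mod 30), yet 7 ≡ 7 (mod 30), not 16.

Both directions fail.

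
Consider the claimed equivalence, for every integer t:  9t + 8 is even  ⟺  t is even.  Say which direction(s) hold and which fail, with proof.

[⇒] Suppose 9t + 8 is even. Since 9 is odd, 9t and t have the same parity, so 9t + 8 ≡ t + 8 (mod 2). As 8 is even, 9t + 8 is even exactly when t is even. Thus t is even.

[⇐] Conversely, suppose t is even; write t = 2j. Then 9t + 8 = 9·(2j) + 8 = 2·9j + 8, which is even.

Both directions hold.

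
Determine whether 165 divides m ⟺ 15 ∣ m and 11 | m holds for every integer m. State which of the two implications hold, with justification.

Equivalent; both directions hold.

(⟸) Suppose 15 ∣ m and 11 ∣ m. Any common multiple of 15 and 11 is a multiple of their lcm; here gcd(15, 11) = 1, so lcm(15, 11) = 15·11 = 165, so 165 ∣ m.

(⟹) If 165 ∣ m, write m = 165q. Since 165 = 11·15, m = 15·(11q), so 15 ∣ m; and since 165 = 15·11, m = 11·(15q), so 11 ∣ m.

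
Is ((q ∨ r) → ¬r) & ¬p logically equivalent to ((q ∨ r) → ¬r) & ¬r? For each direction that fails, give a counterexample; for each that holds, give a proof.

The forward direction holds; the converse fails.

(→) Assume the antecedent. If q is true, the antecedent forces (q = T, p = F, r = F), and ((q ∨ r) → ¬r) & ¬r holds there. If q is false, the antecedent forces (q = F, p = F, r = F), and ((q ∨ r) → ¬r) & ¬r holds there. Either way ((q ∨ r) → ¬r) & ¬r holds.

(←) This fails. Under q = F, p = T, r = F, the left side is false but the right side is true.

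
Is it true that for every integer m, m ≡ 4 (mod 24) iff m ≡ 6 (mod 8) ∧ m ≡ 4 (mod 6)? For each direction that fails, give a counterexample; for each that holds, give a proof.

Neither implication holds.

(→) This fails: m = 4 gives 4 ≡ 4 (mod 24) but 4 ≡ 4 (mod 8), so the conjunction on the right does not hold.

(←) This fails: m = 22 satisfies both congruences on the right (22 ≡ 6 mod 8 and 22 ≡ 4 mod 6) yet 22 ≡ 22 (mod 24), not 4.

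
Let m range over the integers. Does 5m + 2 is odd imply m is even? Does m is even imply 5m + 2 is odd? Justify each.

Neither implication holds.

(→) This fails: m = 5 gives 5m + 2 = 27, which is odd, but 5 is odd, not even.

(←) This also fails: m = 4 is even, but 5m + 2 = 22 is even, not odd.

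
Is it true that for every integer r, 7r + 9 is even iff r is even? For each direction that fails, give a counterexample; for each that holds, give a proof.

Forward direction. This fails: r = 5 gives 7r + 9 = 44, which is even, but 5 is odd, not even.

Converse. This also fails: r = 4 is even, but 7r + 9 = 37 is odd, not even.

Neither implication holds.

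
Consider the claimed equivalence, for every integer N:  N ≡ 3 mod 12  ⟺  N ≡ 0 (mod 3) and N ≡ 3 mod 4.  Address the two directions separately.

(⇒) Suppose N ≡ 3 (mod 12); write N = 12j + 3. Since 3 ∣ 12, reducing mod 3 gives N ≡ 3 ≡ 0 (mod 3); since 4 ∣ 12, reducing mod 4 gives N ≡ 3 (mod 4).

(⇐) Conversely, if N ≡ 0 (mod 3) and N ≡ 3 (mod 4), then by the Chinese remainder theorem N ≡ 3 (mod 12). This is exactly N ≡ 3 (mod 12).

The biconditional holds.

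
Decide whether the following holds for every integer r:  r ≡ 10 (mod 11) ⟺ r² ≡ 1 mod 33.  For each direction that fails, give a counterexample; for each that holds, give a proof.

Neither direction holds.

(⇒) This fails: take r = 21. Then 21 ≡ 10 (mod 11), but 21² = 441 ≡ 12 (mod 33), not 1.

(⇐) This fails: take r = 1. Then 1² = 1 ≡ 1 (mod 33), yet 1 ≡ 1 (mod 11), not 10.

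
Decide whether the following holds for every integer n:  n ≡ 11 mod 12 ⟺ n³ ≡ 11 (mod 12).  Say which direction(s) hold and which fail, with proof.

Both directions hold; the statement is true.

[⇒] Suppose n ≡ 11 mod 12. Write n = 12j + 11. Then (12j + 11)³ = 1728j³ + 4752j² + 4356j + 1331 = 12(144j³ + 396j² + 363j + 110) + 11, so n³ ≡ 11 (mod 12).

[⇐] Conversely, suppose n³ ≡ 11 (mod 12). The only residue r in {0, …, 11} with r³ ≡ 11 (mod 12) is r = 11, so n ≡ 11 (mod 12).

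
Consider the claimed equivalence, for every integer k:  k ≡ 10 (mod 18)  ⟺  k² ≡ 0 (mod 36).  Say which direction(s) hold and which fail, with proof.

Neither implication holds.

(⟹) This fails: take k = 10. Then 10 ≡ 10 (mod 18), but 10² = 100 ≡ 28 (mod 36), not 0.

(⟸) This fails: take k = 0. Then 0² = 0 ≡ 0 (mod 36), yet 0 ≡ 0 (mod 18), not 10.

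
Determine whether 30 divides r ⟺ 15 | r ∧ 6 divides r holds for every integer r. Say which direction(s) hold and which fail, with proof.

The biconditional holds.

Forward direction. If 30 ∣ r, write r = 30q. Since 30 = 2·15, r = 15·(2q), so 15 ∣ r; and since 30 = 5·6, r = 6·(5q), so 6 ∣ r.

Converse. Suppose 15 ∣ r and 6 ∣ r. Any common multiple of 15 and 6 is a multiple of their lcm; here lcm(15, 6) = 15·6/gcd(15, 6) = 90/3 = 30, so 30 ∣ r.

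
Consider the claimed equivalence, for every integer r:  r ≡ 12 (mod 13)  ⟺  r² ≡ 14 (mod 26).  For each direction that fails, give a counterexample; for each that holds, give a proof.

(⇒) fails and (⇐) fails.

(→) This fails: take r = 25. Then 25 ≡ 12 (mod 13), but 25² = 625 ≡ 1 (mod 26), not 14.

(←) This fails: take r = 14. Then 14² = 196 ≡ 14 (mod 26), yet 14 ≡ 1 (mod 13), not 12.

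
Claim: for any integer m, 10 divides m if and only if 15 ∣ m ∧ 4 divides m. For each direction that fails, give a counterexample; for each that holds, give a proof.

(⇒) fails; (⇐) holds.

Forward direction. This fails: take m = 10. Certainly 10 ∣ 10, but 15 ∤ 10.

Converse. Suppose 15 ∣ m and 4 ∣ m. Any common multiple of 15 and 4 is a multiple of their lcm; here gcd(15, 4) = 1, so lcm(15, 4) = 15·4 = 60, so 60 ∣ m. Since 10 ∣ 60, it follows that 10 ∣ m.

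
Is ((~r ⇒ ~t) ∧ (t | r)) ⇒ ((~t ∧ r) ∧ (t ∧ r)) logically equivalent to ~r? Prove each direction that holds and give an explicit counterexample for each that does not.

(→) Assume the antecedent. If t is true, the antecedent forces (t = T, r = F), and ~r holds there. If t is false, the antecedent forces (t = F, r = F), and ~r holds there. Either way ~r holds.

(←) Assume the antecedent. If t is true, the antecedent forces (t = T, r = F), and the consequent holds there. If t is false, the antecedent forces (t = F, r = F), and the consequent holds there. Either way the consequent holds.

Equivalent; both directions hold.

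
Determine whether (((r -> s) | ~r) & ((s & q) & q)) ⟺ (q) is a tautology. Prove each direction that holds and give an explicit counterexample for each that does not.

[⇐] This fails. Under r = F, q = T, s = F, the left side is false but the right side is true.

[⇒] Assume the antecedent. If r is true, the antecedent forces (r = T, q = T, s = T), and q holds there. If r is false, the antecedent forces (r = F, q = T, s = T), and q holds there. Either way q holds.

Only the forward implication holds.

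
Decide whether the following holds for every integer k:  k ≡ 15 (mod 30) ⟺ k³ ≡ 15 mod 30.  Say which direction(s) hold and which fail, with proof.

Both implications hold.

(⟹) Suppose k ≡ 15 (mod 30). Write k = 30j + 15. Then (30j + 15)³ = 27000j³ + 40500j² + 20250j + 3375 = 30(900j³ + 1350j² + 675j + 112) + 15, so k³ ≡ 15 (mod 30).

(⟸) Conversely, suppose k³ ≡ 15 (mod 30). The only residue r in {0, …, 29} with r³ ≡ 15 (mod 30) is r = 15, so k ≡ 15 (mod 30).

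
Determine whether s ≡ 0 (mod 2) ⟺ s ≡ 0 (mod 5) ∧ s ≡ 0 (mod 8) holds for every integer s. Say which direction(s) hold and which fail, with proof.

(→) This fails: s = 2 gives 2 ≡ 0 (mod 2) but 2 ≡ 2 (mod 5), so the conjunction on the right does not hold.

(←) Conversely, if s ≡ 0 (mod 5) and s ≡ 0 (mod 8), then by the Chinese remainder theorem s ≡ 0 (mod 40). Since 0 ≡ 0 (mod 2) and 2 ∣ 40, we get s ≡ 0 (mod 2).

Only the reverse direction holds.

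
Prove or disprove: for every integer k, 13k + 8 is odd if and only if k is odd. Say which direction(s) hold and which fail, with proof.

[⇒] Suppose 13k + 8 is odd. Since 13 is odd, 13k and k have the same parity, so 13k + 8 ≡ k + 8 (mod 2). As 8 is even, 13k + 8 is odd exactly when k is odd. Thus k is odd.

[⇐] Conversely, suppose k is odd; write k = 2j + 1. Then 13k + 8 = 13·(2j + 1) + 8 = 2·13j + 21, which is odd.

Both implications hold.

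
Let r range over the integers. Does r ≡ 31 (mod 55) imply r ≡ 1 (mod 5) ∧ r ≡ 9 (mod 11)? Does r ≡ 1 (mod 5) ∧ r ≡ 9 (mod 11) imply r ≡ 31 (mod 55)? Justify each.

(⟸) If r ≡ 1 (mod 5) and r ≡ 9 (mod 11), then by the Chinese remainder theorem r ≡ 31 (mod 55). This is exactly r ≡ 31 (mod 55).

(⟹) Suppose r ≡ 31 (mod 55); write r = 55j + 31. Since 5 ∣ 55, reducing mod 5 gives r ≡ 31 ≡ 1 (mod 5); since 11 ∣ 55, reducing mod 11 gives r ≡ 31 ≡ 9 (mod 11).

Equivalent; both directions hold.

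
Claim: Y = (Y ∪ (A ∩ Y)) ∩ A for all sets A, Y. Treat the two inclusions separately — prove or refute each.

Forward inclusion. This inclusion fails. Take A = ∅, Y = {1}; then 1 ∈ Y but 1 ∉ (Y ∪ (A ∩ Y)) ∩ A.

Reverse inclusion. Let x ∈ (Y ∪ (A ∩ Y)) ∩ A. Then x ∈ A ∩ Y, from which x ∈ Y.

Only the reverse inclusion holds.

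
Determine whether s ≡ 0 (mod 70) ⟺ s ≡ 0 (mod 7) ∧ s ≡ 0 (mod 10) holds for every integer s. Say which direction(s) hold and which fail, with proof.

Converse. If s ≡ 0 (mod 7) and s ≡ 0 (mod 10), then by the Chinese remainder theorem s ≡ 0 (mod 70). This is exactly s ≡ 0 (mod 70).

Forward direction. Suppose s ≡ 0 (mod 70); write s = 70j + 0. Since 7 ∣ 70, reducing mod 7 gives s ≡ 0 (mod 7); since 10 ∣ 70, reducing mod 10 gives s ≡ 0 (mod 10).

Equivalent; both directions hold.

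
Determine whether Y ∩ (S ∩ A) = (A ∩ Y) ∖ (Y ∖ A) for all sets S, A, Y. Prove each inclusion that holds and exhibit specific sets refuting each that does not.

(⊆) holds; (⊇) fails.

(⟹) Let x ∈ Y ∩ (S ∩ A). Then x ∈ S ∩ A ∩ Y, from which x ∈ (A ∩ Y) ∖ (Y ∖ A).

(⟸) This inclusion fails. Take S = ∅, A = {1}, Y = {1}; then 1 ∈ (A ∩ Y) ∖ (Y ∖ A) but 1 ∉ Y ∩ (S ∩ A).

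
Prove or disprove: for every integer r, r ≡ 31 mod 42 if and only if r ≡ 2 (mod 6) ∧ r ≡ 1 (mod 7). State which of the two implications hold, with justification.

(⇒) fails and (⇐) fails.

(⟹) This fails: r = 31 gives 31 ≡ 31 (mod 42) but 31 ≡ 1 (mod 6), so the conjunction on the right does not hold.

(⟸) This fails: r = 8 satisfies both congruences on the right (8 ≡ 2 mod 6 and 8 ≡ 1 mod 7) yet 8 ≡ 8 (mod 42), not 31.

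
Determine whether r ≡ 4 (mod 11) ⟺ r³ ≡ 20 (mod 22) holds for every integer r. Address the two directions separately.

[⇒] This fails: take r = 15. Then 15 ≡ 4 (mod 11), but 15³ = 3375 ≡ 9 (mod 22), not 20.

[⇐] Conversely, the residues r modulo 22 with r³ ≡ 20 (mod 22) are exactly {4}, and each is ≡ 4 (mod 11).

(⇒) fails; (⇐) holds.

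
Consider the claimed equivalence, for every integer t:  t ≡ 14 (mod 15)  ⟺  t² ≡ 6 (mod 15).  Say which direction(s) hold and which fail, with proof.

Neither direction holds.

(⟹) This fails: take t = 14. Then 14 ≡ 14 (mod 15), but 14² = 196 ≡ 1 (mod 15), not 6.

(⟸) This fails: take t = 6. Then 6² = 36 ≡ 6 (mod 15), yet 6 ≡ 6 (mod 15), not 14.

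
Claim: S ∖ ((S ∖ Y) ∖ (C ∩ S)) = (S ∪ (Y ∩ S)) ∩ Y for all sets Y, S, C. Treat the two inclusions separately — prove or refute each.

Only the reverse inclusion holds.

Reverse inclusion. Let x ∈ (S ∪ (Y ∩ S)) ∩ Y. Then either x ∈ Y ∩ S and x ∉ C; or x ∈ Y ∩ S ∩ C. In each case x ∈ S ∖ ((S ∖ Y) ∖ (C ∩ S)), so (S ∪ (Y ∩ S)) ∩ Y ⊆ S ∖ ((S ∖ Y) ∖ (C ∩ S)).

Forward inclusion. This inclusion fails. Take Y = ∅, S = {1}, C = {1}; then 1 ∈ S ∖ ((S ∖ Y) ∖ (C ∩ S)) but 1 ∉ (S ∪ (Y ∩ S)) ∩ Y.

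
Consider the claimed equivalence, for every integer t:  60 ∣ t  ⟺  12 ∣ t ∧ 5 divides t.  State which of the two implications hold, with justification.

(⇐) Suppose 12 ∣ t and 5 ∣ t. Any common multiple of 12 and 5 is a multiple of their lcm; here gcd(12, 5) = 1, so lcm(12, 5) = 12·5 = 60, so 60 ∣ t.

(⇒) If 60 ∣ t, write t = 60q. Since 60 = 5·12, t = 12·(5q), so 12 ∣ t; and since 60 = 12·5, t = 5·(12q), so 5 ∣ t.

Equivalent; both directions hold.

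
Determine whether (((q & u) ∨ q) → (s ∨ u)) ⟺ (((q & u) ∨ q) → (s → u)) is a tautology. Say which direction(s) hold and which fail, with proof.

Neither implication holds.

(⟹) This fails. Under s = T, q = T, u = F, the left side is true but the right side is false.

(⟸) This fails. Under s = F, q = T, u = F, the left side is false but the right side is true.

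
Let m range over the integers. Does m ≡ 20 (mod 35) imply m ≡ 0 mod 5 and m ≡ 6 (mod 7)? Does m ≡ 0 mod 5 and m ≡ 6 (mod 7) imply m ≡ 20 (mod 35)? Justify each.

Both implications hold.

Forward direction. Suppose m ≡ 20 (mod 35); write m = 35j + 20. Since 5 ∣ 35, reducing mod 5 gives m ≡ 20 ≡ 0 (mod 5); since 7 ∣ 35, reducing mod 7 gives m ≡ 20 ≡ 6 (mod 7).

Converse. If m ≡ 0 (mod 5) and m ≡ 6 (mod 7), then by the Chinese remainder theorem m ≡ 20 (mod 35). This is exactly m ≡ 20 (mod 35).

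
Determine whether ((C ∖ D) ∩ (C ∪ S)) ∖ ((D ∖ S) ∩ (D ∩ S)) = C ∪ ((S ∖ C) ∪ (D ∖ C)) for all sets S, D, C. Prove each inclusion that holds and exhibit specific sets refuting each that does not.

(⊆) Let x ∈ ((C ∖ D) ∩ (C ∪ S)) ∖ ((D ∖ S) ∩ (D ∩ S)). Then either x ∈ C and x ∉ S, D; or x ∈ S ∩ C and x ∉ D. In each case x ∈ C ∪ ((S ∖ C) ∪ (D ∖ C)), so ((C ∖ D) ∩ (C ∪ S)) ∖ ((D ∖ S) ∩ (D ∩ S)) ⊆ C ∪ ((S ∖ C) ∪ (D ∖ C)).

(⊇) This inclusion fails. Take S = {1}, D = ∅, C = ∅; then 1 ∈ C ∪ ((S ∖ C) ∪ (D ∖ C)) but 1 ∉ ((C ∖ D) ∩ (C ∪ S)) ∖ ((D ∖ S) ∩ (D ∩ S)).

Only the forward inclusion holds.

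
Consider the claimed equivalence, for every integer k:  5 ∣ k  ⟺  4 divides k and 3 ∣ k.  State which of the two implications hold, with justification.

(⟹) This fails: take k = 5. Certainly 5 ∣ 5, but 4 ∤ 5.

(⟸) This fails: take k = 12. Both 4 ∣ 12 and 3 ∣ 12, yet 12 is not a multiple of 5 (since 12 = 2·5 + 2), so 5 ∤ 12.

Neither direction holds.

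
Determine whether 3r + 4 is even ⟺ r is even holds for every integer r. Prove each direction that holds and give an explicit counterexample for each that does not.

Equivalent; both directions hold.

[⇒] Suppose 3r + 4 is even. Since 3 is odd, 3r and r have the same parity, so 3r + 4 ≡ r + 4 (mod 2). As 4 is even, 3r + 4 is even exactly when r is even. Thus r is even.

[⇐] Conversely, suppose r is even; write r = 2j. Then 3r + 4 = 3·(2j) + 4 = 2·3j + 4, which is even.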